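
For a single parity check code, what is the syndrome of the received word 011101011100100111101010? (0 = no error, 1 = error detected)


Syndrome = XOR of all bits = 0 XOR 1 XOR 1 XOR 1 XOR 0 XOR 1 XOR 0 XOR 1 XOR 1 XOR 1 XOR 0 XOR 0 XOR 1 XOR 0 XOR 0 XOR 1 XOR 1 XOR 1 XOR 1 XOR 0 XOR 1 XOR 0 XOR 1 XOR 0 = 0

0


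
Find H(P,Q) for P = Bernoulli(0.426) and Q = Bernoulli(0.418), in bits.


H(P,Q) = -p*log2(q) - (1-p)*log2(1-q). -0.426*log2(0.418) = 0.536089; -0.574*log2(0.582) = 0.448242. H(P,Q) = 0.536089 + 0.448242 = 0.9843

0.9843 bits


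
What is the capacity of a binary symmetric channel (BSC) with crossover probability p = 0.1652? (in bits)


H(p) = -p*log2(p) - (1-p)*log2(1-p) = -0.1652*log2(0.1652) - 0.8348*log2(0.8348) = 0.429142 + 0.217463 = 0.6466. C = 1 - H(p) = 1 - 0.6466 = 0.3534

0.3534 bits


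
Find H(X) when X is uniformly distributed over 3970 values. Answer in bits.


H = log2(n) = log2(3970) = 11.9549

11.9549 bits


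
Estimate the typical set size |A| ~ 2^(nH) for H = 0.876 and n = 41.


log2|A_typical| = nH = 41 * 0.876 = 35.916, so |A_typical| ~ 2^35.916 = 6.483e+10

6.483e+10


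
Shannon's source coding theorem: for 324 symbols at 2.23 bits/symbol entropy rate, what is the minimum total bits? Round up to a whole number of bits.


Minimum bits >= n * H = 324 * 2.23 = 722.52, rounded up to a whole number of bits = 723

723 bits


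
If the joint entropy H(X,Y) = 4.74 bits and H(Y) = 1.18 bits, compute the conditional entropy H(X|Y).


H(X|Y) = H(X,Y) - H(Y) = 4.74 - 1.18 = 3.56

3.56 bits


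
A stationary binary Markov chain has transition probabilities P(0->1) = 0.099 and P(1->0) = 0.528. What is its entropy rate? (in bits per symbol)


Stationary distribution: pi_0 = p10/(p01+p10) = 0.8421, pi_1 = 0.1579. Entropy rate H' = pi_0*H(p01) + pi_1*H(p10) = 0.8421*0.4658 + 0.1579*0.9977 = 0.5498

0.5498 bits/symbol


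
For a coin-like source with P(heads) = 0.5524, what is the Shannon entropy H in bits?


H = -p*log2(p) - (1-p)*log2(1-p). -0.5524*log2(0.5524) = 0.472973; -0.4476*log2(0.4476) = 0.519090. H = 0.472973 + 0.519090 = 0.9921

0.9921 bits


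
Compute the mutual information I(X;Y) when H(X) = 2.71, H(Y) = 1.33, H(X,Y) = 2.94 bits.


I(X;Y) = H(X) + H(Y) - H(X,Y) = 2.71 + 1.33 - 2.94 = 1.1

1.1 bits


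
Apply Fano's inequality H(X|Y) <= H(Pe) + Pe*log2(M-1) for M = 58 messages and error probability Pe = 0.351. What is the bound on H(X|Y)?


H(Pe) = -Pe*log2(Pe) - (1-Pe)*log2(1-Pe) = -0.351*log2(0.351) - 0.649*log2(0.649) = 0.530170 + 0.404788 = 0.935. Pe*log2(M-1) = 0.351*log2(57) = 2.047344. Bound = H(Pe) + Pe*log2(M-1) = 0.530170 + 0.404788 + 2.047344 = 2.9823

2.9823 bits


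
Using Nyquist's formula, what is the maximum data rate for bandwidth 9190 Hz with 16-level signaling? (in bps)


Rate = 2 * B * log2(M) = 2 * 9190 * 4.0 = 73520.0

73520.0 bps


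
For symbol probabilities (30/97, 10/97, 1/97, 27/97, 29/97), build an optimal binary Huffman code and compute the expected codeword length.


Huffman construction (repeatedly merge the two least-probable nodes; each merge adds 1 bit to every symbol beneath it): 1/97 + 10/97 = 11/97; 11/97 + 27/97 = 38/97; 29/97 + 30/97 = 59/97; 38/97 + 59/97 = 1. Resulting codeword lengths (in the order the probabilities were given): (2, 3, 3, 2, 2). L_avg = sum(p_i * l_i) = 30/97*2 + 10/97*3 + 1/97*3 + 27/97*2 + 29/97*2 = 205/97 = 2.1134

2.1134 bits


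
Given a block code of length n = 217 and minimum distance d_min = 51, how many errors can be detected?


Detection capability = d_min - 1 = 51 - 1 = 50

50 errors


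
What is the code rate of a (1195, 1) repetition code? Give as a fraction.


Rate = k/n = 1/1195

1/1195


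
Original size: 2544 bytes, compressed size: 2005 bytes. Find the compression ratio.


Ratio = original / compressed = 2544 / 2005 = 1.2688

1.2688


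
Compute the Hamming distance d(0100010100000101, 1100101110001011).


Count differing positions: ^ . . . ^ ^ ^ . ^ . . . ^ ^ ^ . = 8 differences

8


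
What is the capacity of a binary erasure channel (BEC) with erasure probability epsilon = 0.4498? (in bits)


C = 1 - epsilon = 1 - 0.4498 = 0.5502

0.5502 bits


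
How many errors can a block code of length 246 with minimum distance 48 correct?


Correction capability = floor((d-1)/2) = floor((48-1)/2) = 23

23 errors


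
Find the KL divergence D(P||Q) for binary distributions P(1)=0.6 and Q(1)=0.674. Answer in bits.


KL = p*log2(p/q) + (1-p)*log2((1-p)/(1-q)) = 0.6*log2(0.6/0.674) + 0.4*log2(0.4/0.326) = 0.0174

0.0174 bits


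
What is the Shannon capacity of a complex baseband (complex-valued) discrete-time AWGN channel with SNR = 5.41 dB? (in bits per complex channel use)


SNR_linear = 10^(5.41/10) = 3.4754; C = log2(1 + SNR_linear) = log2(1 + 3.4754) = 2.162

2.162 bits/channel use


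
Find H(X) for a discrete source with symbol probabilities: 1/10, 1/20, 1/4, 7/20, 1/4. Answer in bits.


H = -sum(p_i * log2(p_i)). Terms: -(1/10)*log2(1/10) = 0.332193; -(1/20)*log2(1/20) = 0.216096; -(1/4)*log2(1/4) = 0.500000; -(7/20)*log2(7/20) = 0.530101; -(1/4)*log2(1/4) = 0.500000. H = 0.332193 + 0.216096 + 0.500000 + 0.530101 + 0.500000 = 2.0784

2.0784 bits


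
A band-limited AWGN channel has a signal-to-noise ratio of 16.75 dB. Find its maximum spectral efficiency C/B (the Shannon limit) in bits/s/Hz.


SNR_linear = 10^(16.75/10) = 47.3151; C/B = log2(1 + SNR_linear) = log2(1 + 47.3151) = 5.5944

5.5944 bits/s/Hz


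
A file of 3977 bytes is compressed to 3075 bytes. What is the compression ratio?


Ratio = original / compressed = 3977 / 3075 = 1.2933

1.2933


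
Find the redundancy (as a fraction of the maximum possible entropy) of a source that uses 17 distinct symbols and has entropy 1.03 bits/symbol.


H_max = log2(K) = log2(17) = 4.0875 bits/symbol. Redundancy = 1 - H/H_max = 1 - 1.03/4.0875 = 1 - 0.252 = 0.748

0.748


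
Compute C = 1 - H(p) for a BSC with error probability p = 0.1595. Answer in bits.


H(p) = -p*log2(p) - (1-p)*log2(1-p) = -0.1595*log2(0.1595) - 0.8405*log2(0.8405) = 0.422415 + 0.210697 = 0.6331. C = 1 - H(p) = 1 - 0.6331 = 0.3669

0.3669 bits


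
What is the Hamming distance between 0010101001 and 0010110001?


Count differing positions: . . . . . ^ ^ . . . = 2 differences

2


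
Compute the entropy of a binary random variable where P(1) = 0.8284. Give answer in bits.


H = -p*log2(p) - (1-p)*log2(1-p). -0.8284*log2(0.8284) = 0.224994; -0.1716*log2(0.1716) = 0.436358. H = 0.224994 + 0.436358 = 0.6614

0.6614 bits


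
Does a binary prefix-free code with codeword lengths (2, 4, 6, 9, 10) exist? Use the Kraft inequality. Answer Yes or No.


Kraft sum = sum(2^(-l_i)) = 0.3311, need <= 1. Result: satisfied (a binary prefix-free code with these lengths exists)

Yes


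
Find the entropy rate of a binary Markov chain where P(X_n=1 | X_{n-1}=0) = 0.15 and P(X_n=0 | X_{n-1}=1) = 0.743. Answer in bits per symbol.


Stationary distribution: pi_0 = p10/(p01+p10) = 0.832, pi_1 = 0.168. Entropy rate H' = pi_0*H(p01) + pi_1*H(p10) = 0.832*0.6098 + 0.168*0.8222 = 0.6455

0.6455 bits/symbol


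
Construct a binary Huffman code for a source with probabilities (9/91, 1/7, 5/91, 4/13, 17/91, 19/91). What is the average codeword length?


Huffman construction (repeatedly merge the two least-probable nodes; each merge adds 1 bit to every symbol beneath it): 5/91 + 9/91 = 2/13; 1/7 + 2/13 = 27/91; 17/91 + 19/91 = 36/91; 27/91 + 4/13 = 55/91; 36/91 + 55/91 = 1. Resulting codeword lengths (in the order the probabilities were given): (4, 3, 4, 2, 2, 2). L_avg = sum(p_i * l_i) = 9/91*4 + 1/7*3 + 5/91*4 + 4/13*2 + 17/91*2 + 19/91*2 = 223/91 = 2.4505

2.4505 bits


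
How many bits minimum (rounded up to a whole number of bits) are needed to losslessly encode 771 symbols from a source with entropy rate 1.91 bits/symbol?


Minimum bits >= n * H = 771 * 1.91 = 1472.61, rounded up to a whole number of bits = 1473

1473 bits


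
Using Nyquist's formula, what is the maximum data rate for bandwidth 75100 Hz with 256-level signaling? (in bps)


Rate = 2 * B * log2(M) = 2 * 75100 * 8.0 = 1201600.0

1201600.0 bps


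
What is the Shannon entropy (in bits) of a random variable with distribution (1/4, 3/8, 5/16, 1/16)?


H = -sum(p_i * log2(p_i)). Terms: -(1/4)*log2(1/4) = 0.500000; -(3/8)*log2(3/8) = 0.530639; -(5/16)*log2(5/16) = 0.524397; -(1/16)*log2(1/16) = 0.250000. H = 0.500000 + 0.530639 + 0.524397 + 0.250000 = 1.805

1.805 bits


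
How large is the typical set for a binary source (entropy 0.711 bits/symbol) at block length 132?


log2|A_typical| = nH = 132 * 0.711 = 93.852, so |A_typical| ~ 2^93.852 = 1.788e+28

1.788e+28


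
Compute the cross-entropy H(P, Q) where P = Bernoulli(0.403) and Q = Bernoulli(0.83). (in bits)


H(P,Q) = -p*log2(q) - (1-p)*log2(1-q). -0.403*log2(0.83) = 0.108333; -0.597*log2(0.17) = 1.526167. H(P,Q) = 0.108333 + 1.526167 = 1.6345

1.6345 bits


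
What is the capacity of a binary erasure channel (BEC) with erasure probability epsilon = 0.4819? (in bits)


C = 1 - epsilon = 1 - 0.4819 = 0.5181

0.5181 bits


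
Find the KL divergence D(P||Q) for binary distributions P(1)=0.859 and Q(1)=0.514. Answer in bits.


KL = p*log2(p/q) + (1-p)*log2((1-p)/(1-q)) = 0.859*log2(0.859/0.514) + 0.141*log2(0.141/0.486) = 0.3847

0.3847 bits


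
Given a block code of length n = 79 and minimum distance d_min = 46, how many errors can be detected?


Detection capability = d_min - 1 = 46 - 1 = 45

45 errors


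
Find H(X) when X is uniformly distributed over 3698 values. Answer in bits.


H = log2(n) = log2(3698) = 11.8525

11.8525 bits


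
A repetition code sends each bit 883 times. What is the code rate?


Rate = k/n = 1/883

1/883


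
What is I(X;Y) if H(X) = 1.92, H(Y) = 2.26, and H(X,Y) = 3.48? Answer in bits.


I(X;Y) = H(X) + H(Y) - H(X,Y) = 1.92 + 2.26 - 3.48 = 0.7

0.7 bits


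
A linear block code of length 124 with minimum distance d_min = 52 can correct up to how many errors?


Correction capability = floor((d-1)/2) = floor((52-1)/2) = 25

25 errors


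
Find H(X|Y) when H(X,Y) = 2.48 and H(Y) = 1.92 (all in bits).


H(X|Y) = H(X,Y) - H(Y) = 2.48 - 1.92 = 0.56

0.56 bits


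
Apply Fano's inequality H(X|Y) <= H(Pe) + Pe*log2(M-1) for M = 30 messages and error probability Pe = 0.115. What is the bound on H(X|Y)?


H(Pe) = -Pe*log2(Pe) - (1-Pe)*log2(1-Pe) = -0.115*log2(0.115) - 0.885*log2(0.885) = 0.358834 + 0.155982 = 0.5148. Pe*log2(M-1) = 0.115*log2(29) = 0.558668. Bound = H(Pe) + Pe*log2(M-1) = 0.358834 + 0.155982 + 0.558668 = 1.0735

1.0735 bits


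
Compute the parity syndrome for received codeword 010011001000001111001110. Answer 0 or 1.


Syndrome = XOR of all bits = 0 XOR 1 XOR 0 XOR 0 XOR 1 XOR 1 XOR 0 XOR 0 XOR 1 XOR 0 XOR 0 XOR 0 XOR 0 XOR 0 XOR 1 XOR 1 XOR 1 XOR 1 XOR 0 XOR 0 XOR 1 XOR 1 XOR 1 XOR 0 = 1

1


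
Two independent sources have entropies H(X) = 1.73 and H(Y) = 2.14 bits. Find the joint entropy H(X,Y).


For independent variables, H(X,Y) = H(X) + H(Y) = 1.73 + 2.14 = 3.87

3.87 bits


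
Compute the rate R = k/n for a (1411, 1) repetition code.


Rate = k/n = 1/1411

1/1411


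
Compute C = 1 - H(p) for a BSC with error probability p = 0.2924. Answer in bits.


H(p) = -p*log2(p) - (1-p)*log2(1-p) = -0.2924*log2(0.2924) - 0.7076*log2(0.7076) = 0.518713 + 0.353088 = 0.8718. C = 1 - H(p) = 1 - 0.8718 = 0.1282

0.1282 bits


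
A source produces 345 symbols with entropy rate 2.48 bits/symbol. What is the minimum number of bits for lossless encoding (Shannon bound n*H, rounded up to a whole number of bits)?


Minimum bits >= n * H = 345 * 2.48 = 855.6, rounded up to a whole number of bits = 856

856 bits


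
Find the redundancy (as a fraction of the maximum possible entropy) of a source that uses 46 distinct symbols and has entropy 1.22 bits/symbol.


H_max = log2(K) = log2(46) = 5.5236 bits/symbol. Redundancy = 1 - H/H_max = 1 - 1.22/5.5236 = 1 - 0.2209 = 0.7791

0.7791


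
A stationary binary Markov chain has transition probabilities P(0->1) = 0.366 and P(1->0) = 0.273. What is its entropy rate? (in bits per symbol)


Stationary distribution: pi_0 = p10/(p01+p10) = 0.4272, pi_1 = 0.5728. Entropy rate H' = pi_0*H(p01) + pi_1*H(p10) = 0.4272*0.9476 + 0.5728*0.8457 = 0.8892

0.8892 bits/symbol


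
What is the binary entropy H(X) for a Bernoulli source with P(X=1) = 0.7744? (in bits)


H = -p*log2(p) - (1-p)*log2(1-p). -0.7744*log2(0.7744) = 0.285637; -0.2256*log2(0.2256) = 0.484625. H = 0.285637 + 0.484625 = 0.7703

0.7703 bits


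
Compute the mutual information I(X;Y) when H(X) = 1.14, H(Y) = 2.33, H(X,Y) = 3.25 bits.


I(X;Y) = H(X) + H(Y) - H(X,Y) = 1.14 + 2.33 - 3.25 = 0.22

0.22 bits


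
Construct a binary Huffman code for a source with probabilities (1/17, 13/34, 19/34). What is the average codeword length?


Huffman construction (repeatedly merge the two least-probable nodes; each merge adds 1 bit to every symbol beneath it): 1/17 + 13/34 = 15/34; 15/34 + 19/34 = 1. Resulting codeword lengths (in the order the probabilities were given): (2, 2, 1). L_avg = sum(p_i * l_i) = 1/17*2 + 13/34*2 + 19/34*1 = 49/34 = 1.4412

1.4412 bits


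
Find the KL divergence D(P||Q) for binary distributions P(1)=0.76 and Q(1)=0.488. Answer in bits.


KL = p*log2(p/q) + (1-p)*log2((1-p)/(1-q)) = 0.76*log2(0.76/0.488) + 0.24*log2(0.24/0.512) = 0.2234

0.2234 bits


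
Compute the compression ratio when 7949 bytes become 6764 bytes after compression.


Ratio = original / compressed = 7949 / 6764 = 1.1752

1.1752


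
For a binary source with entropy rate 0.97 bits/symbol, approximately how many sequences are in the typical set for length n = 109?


log2|A_typical| = nH = 109 * 0.97 = 105.73, so |A_typical| ~ 2^105.73 = 6.728e+31

6.728e+31


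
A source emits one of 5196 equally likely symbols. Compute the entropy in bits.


H = log2(n) = log2(5196) = 12.3432

12.3432 bits


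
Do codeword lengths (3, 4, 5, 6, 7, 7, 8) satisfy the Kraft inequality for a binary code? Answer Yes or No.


Kraft sum = sum(2^(-l_i)) = 0.2539, need <= 1. Result: satisfied (a binary prefix-free code with these lengths exists)

Yes


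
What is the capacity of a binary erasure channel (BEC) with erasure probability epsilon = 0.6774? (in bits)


C = 1 - epsilon = 1 - 0.6774 = 0.3226

0.3226 bits


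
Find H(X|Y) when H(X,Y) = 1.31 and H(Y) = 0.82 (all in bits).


H(X|Y) = H(X,Y) - H(Y) = 1.31 - 0.82 = 0.49

0.49 bits


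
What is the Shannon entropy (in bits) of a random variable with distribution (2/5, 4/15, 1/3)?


H = -sum(p_i * log2(p_i)). Terms: -(2/5)*log2(2/5) = 0.528771; -(4/15)*log2(4/15) = 0.508504; -(1/3)*log2(1/3) = 0.528321. H = 0.528771 + 0.508504 + 0.528321 = 1.5656

1.5656 bits


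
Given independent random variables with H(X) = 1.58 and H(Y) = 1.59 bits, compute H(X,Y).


For independent variables, H(X,Y) = H(X) + H(Y) = 1.58 + 1.59 = 3.17

3.17 bits


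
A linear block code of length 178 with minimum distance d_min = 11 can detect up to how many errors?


Detection capability = d_min - 1 = 11 - 1 = 10

10 errors


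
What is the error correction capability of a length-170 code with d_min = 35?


Correction capability = floor((d-1)/2) = floor((35-1)/2) = 17

17 errors


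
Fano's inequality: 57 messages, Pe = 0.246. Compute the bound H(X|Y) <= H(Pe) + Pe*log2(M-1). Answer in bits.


H(Pe) = -Pe*log2(Pe) - (1-Pe)*log2(1-Pe) = -0.246*log2(0.246) - 0.754*log2(0.754) = 0.497724 + 0.307152 = 0.8049. Pe*log2(M-1) = 0.246*log2(56) = 1.428609. Bound = H(Pe) + Pe*log2(M-1) = 0.497724 + 0.307152 + 1.428609 = 2.2335

2.2335 bits


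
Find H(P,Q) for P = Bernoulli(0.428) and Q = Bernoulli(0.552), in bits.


H(P,Q) = -p*log2(q) - (1-p)*log2(1-q). -0.428*log2(0.552) = 0.366907; -0.572*log2(0.448) = 0.662622. H(P,Q) = 0.366907 + 0.662622 = 1.0295

1.0295 bits


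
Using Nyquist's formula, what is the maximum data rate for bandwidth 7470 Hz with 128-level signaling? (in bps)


Rate = 2 * B * log2(M) = 2 * 7470 * 7.0 = 104580.0

104580.0 bps


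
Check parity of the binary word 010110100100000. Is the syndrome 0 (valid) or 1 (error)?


Syndrome = XOR of all bits = 0 XOR 1 XOR 0 XOR 1 XOR 1 XOR 0 XOR 1 XOR 0 XOR 0 XOR 1 XOR 0 XOR 0 XOR 0 XOR 0 XOR 0 = 1

1


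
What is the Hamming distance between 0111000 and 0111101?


Count differing positions: . . . . ^ . ^ = 2 differences

2


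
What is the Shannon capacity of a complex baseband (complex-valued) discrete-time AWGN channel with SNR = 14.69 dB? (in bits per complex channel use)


SNR_linear = 10^(14.69/10) = 29.4442; C = log2(1 + SNR_linear) = log2(1 + 29.4442) = 4.9281

4.9281 bits/channel use


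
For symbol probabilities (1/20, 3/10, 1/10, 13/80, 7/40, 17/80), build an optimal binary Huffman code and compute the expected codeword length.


Huffman construction (repeatedly merge the two least-probable nodes; each merge adds 1 bit to every symbol beneath it): 1/20 + 1/10 = 3/20; 3/20 + 13/80 = 5/16; 7/40 + 17/80 = 31/80; 3/10 + 5/16 = 49/80; 31/80 + 49/80 = 1. Resulting codeword lengths (in the order the probabilities were given): (4, 2, 4, 3, 2, 2). L_avg = sum(p_i * l_i) = 1/20*4 + 3/10*2 + 1/10*4 + 13/80*3 + 7/40*2 + 17/80*2 = 197/80 = 2.4625

2.4625 bits


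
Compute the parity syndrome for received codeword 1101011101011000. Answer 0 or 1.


Syndrome = XOR of all bits = 1 XOR 1 XOR 0 XOR 1 XOR 0 XOR 1 XOR 1 XOR 1 XOR 0 XOR 1 XOR 0 XOR 1 XOR 1 XOR 0 XOR 0 XOR 0 = 1

1


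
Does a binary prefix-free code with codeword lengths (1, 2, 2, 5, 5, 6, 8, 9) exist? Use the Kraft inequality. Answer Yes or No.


Kraft sum = sum(2^(-l_i)) = 1.084, need <= 1. Result: violated (a binary prefix-free code with these lengths cannot exist)

No


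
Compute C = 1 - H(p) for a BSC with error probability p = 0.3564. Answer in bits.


H(p) = -p*log2(p) - (1-p)*log2(1-p) = -0.3564*log2(0.3564) - 0.6436*log2(0.6436) = 0.530477 + 0.409178 = 0.9397. C = 1 - H(p) = 1 - 0.9397 = 0.0603

0.0603 bits


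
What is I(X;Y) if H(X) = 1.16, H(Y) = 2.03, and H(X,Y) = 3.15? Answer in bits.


I(X;Y) = H(X) + H(Y) - H(X,Y) = 1.16 + 2.03 - 3.15 = 0.04

0.04 bits


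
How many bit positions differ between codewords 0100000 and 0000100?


Count differing positions: . ^ . . ^ . . = 2 differences

2


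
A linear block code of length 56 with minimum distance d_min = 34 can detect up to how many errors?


Detection capability = d_min - 1 = 34 - 1 = 33

33 errors


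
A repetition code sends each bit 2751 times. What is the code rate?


Rate = k/n = 1/2751

1/2751


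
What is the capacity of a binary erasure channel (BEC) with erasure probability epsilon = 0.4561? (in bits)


C = 1 - epsilon = 1 - 0.4561 = 0.5439

0.5439 bits


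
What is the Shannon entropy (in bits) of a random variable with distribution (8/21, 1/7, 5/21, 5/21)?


H = -sum(p_i * log2(p_i)). Terms: -(8/21)*log2(8/21) = 0.530407; -(1/7)*log2(1/7) = 0.401051; -(5/21)*log2(5/21) = 0.492950; -(5/21)*log2(5/21) = 0.492950. H = 0.530407 + 0.401051 + 0.492950 + 0.492950 = 1.9174

1.9174 bits


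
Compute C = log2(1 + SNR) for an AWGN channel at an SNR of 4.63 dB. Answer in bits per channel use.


SNR_linear = 10^(4.63/10) = 2.904; C = log2(1 + SNR_linear) = log2(1 + 2.904) = 1.965

1.965 bits/channel use


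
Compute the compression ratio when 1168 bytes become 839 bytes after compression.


Ratio = original / compressed = 1168 / 839 = 1.3921

1.3921


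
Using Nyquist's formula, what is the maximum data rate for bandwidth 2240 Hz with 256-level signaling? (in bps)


Rate = 2 * B * log2(M) = 2 * 2240 * 8.0 = 35840.0

35840.0 bps


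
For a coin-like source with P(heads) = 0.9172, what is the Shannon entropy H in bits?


H = -p*log2(p) - (1-p)*log2(1-p). -0.9172*log2(0.9172) = 0.114367; -0.0828*log2(0.0828) = 0.297602. H = 0.114367 + 0.297602 = 0.412

0.412 bits


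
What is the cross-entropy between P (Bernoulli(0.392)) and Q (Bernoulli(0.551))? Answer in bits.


H(P,Q) = -p*log2(q) - (1-p)*log2(1-q). -0.392*log2(0.551) = 0.337071; -0.608*log2(0.449) = 0.702369. H(P,Q) = 0.337071 + 0.702369 = 1.0394

1.0394 bits


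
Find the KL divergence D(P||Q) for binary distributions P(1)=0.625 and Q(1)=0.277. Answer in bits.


KL = p*log2(p/q) + (1-p)*log2((1-p)/(1-q)) = 0.625*log2(0.625/0.277) + 0.375*log2(0.375/0.723) = 0.3786

0.3786 bits


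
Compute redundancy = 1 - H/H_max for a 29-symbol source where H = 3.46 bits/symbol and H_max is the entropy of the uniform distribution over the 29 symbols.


H_max = log2(K) = log2(29) = 4.858 bits/symbol. Redundancy = 1 - H/H_max = 1 - 3.46/4.858 = 1 - 0.7122 = 0.2878

0.2878


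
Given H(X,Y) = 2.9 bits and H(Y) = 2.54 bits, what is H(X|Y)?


H(X|Y) = H(X,Y) - H(Y) = 2.9 - 2.54 = 0.36

0.36 bits


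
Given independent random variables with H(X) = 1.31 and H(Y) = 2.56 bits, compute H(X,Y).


For independent variables, H(X,Y) = H(X) + H(Y) = 1.31 + 2.56 = 3.87

3.87 bits


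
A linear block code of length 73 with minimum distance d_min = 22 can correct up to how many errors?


Correction capability = floor((d-1)/2) = floor((22-1)/2) = 10

10 errors


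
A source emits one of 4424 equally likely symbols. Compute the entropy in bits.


H = log2(n) = log2(4424) = 12.1111

12.1111 bits


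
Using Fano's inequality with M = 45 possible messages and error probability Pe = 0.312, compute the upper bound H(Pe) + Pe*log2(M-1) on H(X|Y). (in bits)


H(Pe) = -Pe*log2(Pe) - (1-Pe)*log2(1-Pe) = -0.312*log2(0.312) - 0.688*log2(0.688) = 0.524279 + 0.371189 = 0.8955. Pe*log2(M-1) = 0.312*log2(44) = 1.703343. Bound = H(Pe) + Pe*log2(M-1) = 0.524279 + 0.371189 + 1.703343 = 2.5988

2.5988 bits


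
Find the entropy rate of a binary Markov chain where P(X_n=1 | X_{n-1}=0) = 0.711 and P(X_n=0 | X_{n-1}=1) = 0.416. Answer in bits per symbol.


Stationary distribution: pi_0 = p10/(p01+p10) = 0.3691, pi_1 = 0.6309. Entropy rate H' = pi_0*H(p01) + pi_1*H(p10) = 0.3691*0.8674 + 0.6309*0.9795 = 0.9382

0.9382 bits/symbol


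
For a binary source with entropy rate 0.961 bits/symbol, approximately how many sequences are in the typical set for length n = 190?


log2|A_typical| = nH = 190 * 0.961 = 182.59, so |A_typical| ~ 2^182.59 = 9.227e+54

9.227e+54


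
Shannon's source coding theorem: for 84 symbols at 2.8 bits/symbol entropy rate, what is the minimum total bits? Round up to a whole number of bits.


Minimum bits >= n * H = 84 * 2.8 = 235.2, rounded up to a whole number of bits = 236

236 bits


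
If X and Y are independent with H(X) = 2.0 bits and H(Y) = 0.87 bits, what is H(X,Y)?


For independent variables, H(X,Y) = H(X) + H(Y) = 2.0 + 0.87 = 2.87

2.87 bits


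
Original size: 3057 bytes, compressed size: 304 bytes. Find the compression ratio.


Ratio = original / compressed = 3057 / 304 = 10.0559

10.0559


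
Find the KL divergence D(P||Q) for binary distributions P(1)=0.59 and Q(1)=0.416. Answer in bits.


KL = p*log2(p/q) + (1-p)*log2((1-p)/(1-q)) = 0.59*log2(0.59/0.416) + 0.41*log2(0.41/0.584) = 0.0882

0.0882 bits


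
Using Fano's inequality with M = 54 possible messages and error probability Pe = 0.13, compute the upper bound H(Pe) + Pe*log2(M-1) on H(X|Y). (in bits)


H(Pe) = -Pe*log2(Pe) - (1-Pe)*log2(1-Pe) = -0.13*log2(0.13) - 0.87*log2(0.87) = 0.382644 + 0.174794 = 0.5574. Pe*log2(M-1) = 0.13*log2(53) = 0.744630. Bound = H(Pe) + Pe*log2(M-1) = 0.382644 + 0.174794 + 0.744630 = 1.3021

1.3021 bits


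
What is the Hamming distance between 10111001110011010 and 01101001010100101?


Count differing positions: ^ ^ . ^ . . . . ^ . . ^ ^ ^ ^ ^ ^ = 10 differences

10


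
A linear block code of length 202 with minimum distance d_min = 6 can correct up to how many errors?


Correction capability = floor((d-1)/2) = floor((6-1)/2) = 2

2 errors


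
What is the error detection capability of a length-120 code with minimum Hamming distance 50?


Detection capability = d_min - 1 = 50 - 1 = 49

49 errors


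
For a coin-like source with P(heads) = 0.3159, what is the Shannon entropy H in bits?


H = -p*log2(p) - (1-p)*log2(1-p). -0.3159*log2(0.3159) = 0.525171; -0.6841*log2(0.6841) = 0.374696. H = 0.525171 + 0.374696 = 0.8999

0.8999 bits


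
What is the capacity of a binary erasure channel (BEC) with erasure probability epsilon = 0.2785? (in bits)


C = 1 - epsilon = 1 - 0.2785 = 0.7215

0.7215 bits


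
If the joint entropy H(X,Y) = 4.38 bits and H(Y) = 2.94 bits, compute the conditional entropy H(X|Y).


H(X|Y) = H(X,Y) - H(Y) = 4.38 - 2.94 = 1.44

1.44 bits


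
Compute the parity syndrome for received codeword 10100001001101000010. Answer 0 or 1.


Syndrome = XOR of all bits = 1 XOR 0 XOR 1 XOR 0 XOR 0 XOR 0 XOR 0 XOR 1 XOR 0 XOR 0 XOR 1 XOR 1 XOR 0 XOR 1 XOR 0 XOR 0 XOR 0 XOR 0 XOR 1 XOR 0 = 1

1


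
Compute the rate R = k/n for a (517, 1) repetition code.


Rate = k/n = 1/517

1/517


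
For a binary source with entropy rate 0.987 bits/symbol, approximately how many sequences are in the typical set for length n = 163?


log2|A_typical| = nH = 163 * 0.987 = 160.881, so |A_typical| ~ 2^160.881 = 2.692e+48

2.692e+48


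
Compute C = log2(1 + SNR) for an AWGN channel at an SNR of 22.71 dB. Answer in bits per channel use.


SNR_linear = 10^(22.71/10) = 186.638; C = log2(1 + SNR_linear) = log2(1 + 186.638) = 7.5518

7.5518 bits/channel use


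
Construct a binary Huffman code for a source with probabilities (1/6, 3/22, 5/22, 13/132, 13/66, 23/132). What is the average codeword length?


Huffman construction (repeatedly merge the two least-probable nodes; each merge adds 1 bit to every symbol beneath it): 13/132 + 3/22 = 31/132; 1/6 + 23/132 = 15/44; 13/66 + 5/22 = 14/33; 31/132 + 15/44 = 19/33; 14/33 + 19/33 = 1. Resulting codeword lengths (in the order the probabilities were given): (3, 3, 2, 3, 2, 3). L_avg = sum(p_i * l_i) = 1/6*3 + 3/22*3 + 5/22*2 + 13/132*3 + 13/66*2 + 23/132*3 = 85/33 = 2.5758

2.5758 bits


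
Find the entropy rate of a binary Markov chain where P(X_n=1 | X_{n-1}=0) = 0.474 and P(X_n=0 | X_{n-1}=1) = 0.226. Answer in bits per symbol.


Stationary distribution: pi_0 = p10/(p01+p10) = 0.3229, pi_1 = 0.6771. Entropy rate H' = pi_0*H(p01) + pi_1*H(p10) = 0.3229*0.998 + 0.6771*0.771 = 0.8443

0.8443 bits/symbol


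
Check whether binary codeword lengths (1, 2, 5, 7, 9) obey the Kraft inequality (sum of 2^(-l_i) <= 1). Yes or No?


Kraft sum = sum(2^(-l_i)) = 0.791, need <= 1. Result: satisfied (a binary prefix-free code with these lengths exists)

Yes


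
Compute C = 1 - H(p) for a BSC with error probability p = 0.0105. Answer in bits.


H(p) = -p*log2(p) - (1-p)*log2(1-p) = -0.0105*log2(0.0105) - 0.9895*log2(0.9895) = 0.069021 + 0.015068 = 0.0841. C = 1 - H(p) = 1 - 0.0841 = 0.9159

0.9159 bits


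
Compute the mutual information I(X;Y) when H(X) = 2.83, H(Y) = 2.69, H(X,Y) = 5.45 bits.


I(X;Y) = H(X) + H(Y) - H(X,Y) = 2.83 + 2.69 - 5.45 = 0.07

0.07 bits


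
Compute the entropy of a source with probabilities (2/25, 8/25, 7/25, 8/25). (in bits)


H = -sum(p_i * log2(p_i)). Terms: -(2/25)*log2(2/25) = 0.291508; -(8/25)*log2(8/25) = 0.526034; -(7/25)*log2(7/25) = 0.514220; -(8/25)*log2(8/25) = 0.526034. H = 0.291508 + 0.526034 + 0.514220 + 0.526034 = 1.8578

1.8578 bits


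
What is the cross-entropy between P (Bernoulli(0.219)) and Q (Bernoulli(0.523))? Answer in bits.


H(P,Q) = -p*log2(q) - (1-p)*log2(1-q). -0.219*log2(0.523) = 0.204791; -0.781*log2(0.477) = 0.834060. H(P,Q) = 0.204791 + 0.834060 = 1.0389

1.0389 bits


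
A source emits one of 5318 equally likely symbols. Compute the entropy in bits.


H = log2(n) = log2(5318) = 12.3767

12.3767 bits


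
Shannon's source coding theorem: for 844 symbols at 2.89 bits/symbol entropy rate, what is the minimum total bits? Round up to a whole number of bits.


Minimum bits >= n * H = 844 * 2.89 = 2439.16, rounded up to a whole number of bits = 2440

2440 bits


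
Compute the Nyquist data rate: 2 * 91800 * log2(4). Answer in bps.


Rate = 2 * B * log2(M) = 2 * 91800 * 2.0 = 367200.0

367200.0 bps


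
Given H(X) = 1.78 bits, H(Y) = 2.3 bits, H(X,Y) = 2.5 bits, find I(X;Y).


I(X;Y) = H(X) + H(Y) - H(X,Y) = 1.78 + 2.3 - 2.5 = 1.58

1.58 bits


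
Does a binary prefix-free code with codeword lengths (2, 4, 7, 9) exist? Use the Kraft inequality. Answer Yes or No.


Kraft sum = sum(2^(-l_i)) = 0.3223, need <= 1. Result: satisfied (a binary prefix-free code with these lengths exists)

Yes


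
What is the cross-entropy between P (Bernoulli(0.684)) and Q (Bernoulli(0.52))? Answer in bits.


H(P,Q) = -p*log2(q) - (1-p)*log2(1-q). -0.684*log2(0.52) = 0.645297; -0.316*log2(0.48) = 0.334610. H(P,Q) = 0.645297 + 0.334610 = 0.9799

0.9799 bits


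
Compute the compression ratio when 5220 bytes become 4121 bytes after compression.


Ratio = original / compressed = 5220 / 4121 = 1.2667

1.2667


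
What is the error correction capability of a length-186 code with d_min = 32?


Correction capability = floor((d-1)/2) = floor((32-1)/2) = 15

15 errors


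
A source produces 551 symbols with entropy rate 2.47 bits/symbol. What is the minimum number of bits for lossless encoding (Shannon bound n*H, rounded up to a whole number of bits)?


Minimum bits >= n * H = 551 * 2.47 = 1360.97, rounded up to a whole number of bits = 1361

1361 bits


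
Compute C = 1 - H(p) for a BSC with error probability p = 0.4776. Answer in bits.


H(p) = -p*log2(p) - (1-p)*log2(1-p) = -0.4776*log2(0.4776) - 0.5224*log2(0.5224) = 0.509181 + 0.489370 = 0.9986. C = 1 - H(p) = 1 - 0.9986 = 0.0014

0.0014 bits


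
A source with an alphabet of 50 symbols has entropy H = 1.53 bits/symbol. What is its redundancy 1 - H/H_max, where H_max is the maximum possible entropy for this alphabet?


H_max = log2(K) = log2(50) = 5.6439 bits/symbol. Redundancy = 1 - H/H_max = 1 - 1.53/5.6439 = 1 - 0.2711 = 0.7289

0.7289


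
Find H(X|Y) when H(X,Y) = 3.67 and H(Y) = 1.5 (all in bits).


H(X|Y) = H(X,Y) - H(Y) = 3.67 - 1.5 = 2.17

2.17 bits


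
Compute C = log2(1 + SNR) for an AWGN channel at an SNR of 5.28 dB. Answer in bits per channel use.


SNR_linear = 10^(5.28/10) = 3.3729; C = log2(1 + SNR_linear) = log2(1 + 3.3729) = 2.1286

2.1286 bits/channel use


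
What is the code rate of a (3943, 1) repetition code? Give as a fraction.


Rate = k/n = 1/3943

1/3943


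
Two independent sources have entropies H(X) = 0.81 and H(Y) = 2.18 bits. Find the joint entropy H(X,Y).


For independent variables, H(X,Y) = H(X) + H(Y) = 0.81 + 2.18 = 2.99

2.99 bits


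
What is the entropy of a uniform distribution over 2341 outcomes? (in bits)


H = log2(n) = log2(2341) = 11.1929

11.1929 bits


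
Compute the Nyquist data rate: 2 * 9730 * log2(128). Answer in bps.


Rate = 2 * B * log2(M) = 2 * 9730 * 7.0 = 136220.0

136220.0 bps


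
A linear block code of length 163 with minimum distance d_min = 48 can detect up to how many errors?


Detection capability = d_min - 1 = 48 - 1 = 47

47 errors


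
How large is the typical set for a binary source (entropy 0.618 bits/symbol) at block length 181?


log2|A_typical| = nH = 181 * 0.618 = 111.858, so |A_typical| ~ 2^111.858 = 4.706e+33

4.706e+33


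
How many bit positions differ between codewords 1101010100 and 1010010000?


Count differing positions: . ^ ^ ^ . . . ^ . . = 4 differences

4


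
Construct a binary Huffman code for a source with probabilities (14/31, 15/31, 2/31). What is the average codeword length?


Huffman construction (repeatedly merge the two least-probable nodes; each merge adds 1 bit to every symbol beneath it): 2/31 + 14/31 = 16/31; 15/31 + 16/31 = 1. Resulting codeword lengths (in the order the probabilities were given): (2, 1, 2). L_avg = sum(p_i * l_i) = 14/31*2 + 15/31*1 + 2/31*2 = 47/31 = 1.5161

1.5161 bits


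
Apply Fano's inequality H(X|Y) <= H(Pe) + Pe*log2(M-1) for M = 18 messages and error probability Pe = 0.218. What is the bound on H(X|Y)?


H(Pe) = -Pe*log2(Pe) - (1-Pe)*log2(1-Pe) = -0.218*log2(0.218) - 0.782*log2(0.782) = 0.479077 + 0.277422 = 0.7565. Pe*log2(M-1) = 0.218*log2(17) = 0.891067. Bound = H(Pe) + Pe*log2(M-1) = 0.479077 + 0.277422 + 0.891067 = 1.6476

1.6476 bits


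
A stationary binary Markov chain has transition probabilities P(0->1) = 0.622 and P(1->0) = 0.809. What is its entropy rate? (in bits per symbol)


Stationary distribution: pi_0 = p10/(p01+p10) = 0.5653, pi_1 = 0.4347. Entropy rate H' = pi_0*H(p01) + pi_1*H(p10) = 0.5653*0.9566 + 0.4347*0.7036 = 0.8466

0.8466 bits/symbol


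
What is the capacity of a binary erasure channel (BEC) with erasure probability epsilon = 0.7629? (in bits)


C = 1 - epsilon = 1 - 0.7629 = 0.2371

0.2371 bits


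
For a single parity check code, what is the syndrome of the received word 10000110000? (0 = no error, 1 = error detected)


Syndrome = XOR of all bits = 1 XOR 0 XOR 0 XOR 0 XOR 0 XOR 1 XOR 1 XOR 0 XOR 0 XOR 0 XOR 0 = 1

1


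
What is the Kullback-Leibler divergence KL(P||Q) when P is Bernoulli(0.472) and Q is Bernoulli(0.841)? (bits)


KL = p*log2(p/q) + (1-p)*log2((1-p)/(1-q)) = 0.472*log2(0.472/0.841) + 0.528*log2(0.528/0.159) = 0.5209

0.5209 bits


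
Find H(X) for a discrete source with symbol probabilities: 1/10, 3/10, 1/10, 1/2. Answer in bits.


H = -sum(p_i * log2(p_i)). Terms: -(1/10)*log2(1/10) = 0.332193; -(3/10)*log2(3/10) = 0.521090; -(1/10)*log2(1/10) = 0.332193; -(1/2)*log2(1/2) = 0.500000. H = 0.332193 + 0.521090 + 0.332193 + 0.500000 = 1.6855

1.6855 bits


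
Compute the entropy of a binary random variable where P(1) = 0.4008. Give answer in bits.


H = -p*log2(p) - (1-p)*log2(1-p). -0.4008*log2(0.4008) = 0.528673; -0.5992*log2(0.5992) = 0.442743. H = 0.528673 + 0.442743 = 0.9714

0.9714 bits


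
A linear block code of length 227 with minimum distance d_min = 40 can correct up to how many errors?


Correction capability = floor((d-1)/2) = floor((40-1)/2) = 19

19 errors


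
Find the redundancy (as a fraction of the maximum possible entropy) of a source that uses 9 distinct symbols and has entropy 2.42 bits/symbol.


H_max = log2(K) = log2(9) = 3.1699 bits/symbol. Redundancy = 1 - H/H_max = 1 - 2.42/3.1699 = 1 - 0.7634 = 0.2366

0.2366


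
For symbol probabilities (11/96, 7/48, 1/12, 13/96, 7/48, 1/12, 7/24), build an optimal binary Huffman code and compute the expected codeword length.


Huffman construction (repeatedly merge the two least-probable nodes; each merge adds 1 bit to every symbol beneath it): 1/12 + 1/12 = 1/6; 11/96 + 13/96 = 1/4; 7/48 + 7/48 = 7/24; 1/6 + 1/4 = 5/12; 7/24 + 7/24 = 7/12; 5/12 + 7/12 = 1. Resulting codeword lengths (in the order the probabilities were given): (3, 3, 3, 3, 3, 3, 2). L_avg = sum(p_i * l_i) = 11/96*3 + 7/48*3 + 1/12*3 + 13/96*3 + 7/48*3 + 1/12*3 + 7/24*2 = 65/24 = 2.7083

2.7083 bits


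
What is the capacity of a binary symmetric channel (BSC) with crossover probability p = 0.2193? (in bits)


H(p) = -p*log2(p) - (1-p)*log2(1-p) = -0.2193*log2(0.2193) - 0.7807*log2(0.7807) = 0.480053 + 0.278835 = 0.7589. C = 1 - H(p) = 1 - 0.7589 = 0.2411

0.2411 bits


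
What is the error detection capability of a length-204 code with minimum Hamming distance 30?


Detection capability = d_min - 1 = 30 - 1 = 29

29 errors


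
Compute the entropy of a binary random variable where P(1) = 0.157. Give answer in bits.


H = -p*log2(p) - (1-p)*log2(1-p). -0.157*log2(0.157) = 0.419373; -0.843*log2(0.843) = 0.207711. H = 0.419373 + 0.207711 = 0.6271

0.6271 bits


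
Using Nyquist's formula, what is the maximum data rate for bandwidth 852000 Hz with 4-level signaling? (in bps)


Rate = 2 * B * log2(M) = 2 * 852000 * 2.0 = 3408000.0

3408000.0 bps


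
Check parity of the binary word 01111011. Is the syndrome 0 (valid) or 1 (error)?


Syndrome = XOR of all bits = 0 XOR 1 XOR 1 XOR 1 XOR 1 XOR 0 XOR 1 XOR 1 = 0

0


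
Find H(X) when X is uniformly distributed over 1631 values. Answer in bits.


H = log2(n) = log2(1631) = 10.6715

10.6715 bits


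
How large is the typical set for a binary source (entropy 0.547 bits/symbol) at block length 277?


log2|A_typical| = nH = 277 * 0.547 = 151.519, so |A_typical| ~ 2^151.519 = 4.090e+45

4.090e+45


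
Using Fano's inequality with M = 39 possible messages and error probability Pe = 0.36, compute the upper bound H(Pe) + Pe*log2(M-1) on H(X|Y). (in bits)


H(Pe) = -Pe*log2(Pe) - (1-Pe)*log2(1-Pe) = -0.36*log2(0.36) - 0.64*log2(0.64) = 0.530615 + 0.412068 = 0.9427. Pe*log2(M-1) = 0.36*log2(38) = 1.889254. Bound = H(Pe) + Pe*log2(M-1) = 0.530615 + 0.412068 + 1.889254 = 2.8319

2.8319 bits


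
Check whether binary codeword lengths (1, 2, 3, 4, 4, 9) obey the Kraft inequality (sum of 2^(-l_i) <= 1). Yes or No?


Kraft sum = sum(2^(-l_i)) = 1.002, need <= 1. Result: violated (a binary prefix-free code with these lengths cannot exist)

No


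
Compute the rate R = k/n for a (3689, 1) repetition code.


Rate = k/n = 1/3689

1/3689


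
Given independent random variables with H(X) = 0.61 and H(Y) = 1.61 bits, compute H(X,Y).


For independent variables, H(X,Y) = H(X) + H(Y) = 0.61 + 1.61 = 2.22

2.22 bits


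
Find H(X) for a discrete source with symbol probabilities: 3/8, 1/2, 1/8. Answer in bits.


H = -sum(p_i * log2(p_i)). Terms: -(3/8)*log2(3/8) = 0.530639; -(1/2)*log2(1/2) = 0.500000; -(1/8)*log2(1/8) = 0.375000. H = 0.530639 + 0.500000 + 0.375000 = 1.4056

1.4056 bits


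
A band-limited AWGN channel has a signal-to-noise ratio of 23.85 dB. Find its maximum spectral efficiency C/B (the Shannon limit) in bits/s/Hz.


SNR_linear = 10^(23.85/10) = 242.661; C/B = log2(1 + SNR_linear) = log2(1 + 242.661) = 7.9287

7.9287 bits/s/Hz


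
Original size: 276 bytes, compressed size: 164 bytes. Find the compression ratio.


Ratio = original / compressed = 276 / 164 = 1.6829

1.6829


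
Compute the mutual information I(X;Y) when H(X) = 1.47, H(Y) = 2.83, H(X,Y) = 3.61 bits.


I(X;Y) = H(X) + H(Y) - H(X,Y) = 1.47 + 2.83 - 3.61 = 0.69

0.69 bits


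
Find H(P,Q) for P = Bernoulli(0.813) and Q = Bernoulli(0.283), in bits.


H(P,Q) = -p*log2(q) - (1-p)*log2(1-q). -0.813*log2(0.283) = 1.480575; -0.187*log2(0.717) = 0.089752. H(P,Q) = 1.480575 + 0.089752 = 1.5703

1.5703 bits


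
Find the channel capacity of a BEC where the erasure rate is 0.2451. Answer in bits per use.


C = 1 - epsilon = 1 - 0.2451 = 0.7549

0.7549 bits


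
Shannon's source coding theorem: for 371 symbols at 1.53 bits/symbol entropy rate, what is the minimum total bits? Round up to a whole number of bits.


Minimum bits >= n * H = 371 * 1.53 = 567.63, rounded up to a whole number of bits = 568

568 bits


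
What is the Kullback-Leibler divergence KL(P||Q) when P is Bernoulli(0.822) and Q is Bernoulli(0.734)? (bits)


KL = p*log2(p/q) + (1-p)*log2((1-p)/(1-q)) = 0.822*log2(0.822/0.734) + 0.178*log2(0.178/0.266) = 0.0311

0.0311 bits


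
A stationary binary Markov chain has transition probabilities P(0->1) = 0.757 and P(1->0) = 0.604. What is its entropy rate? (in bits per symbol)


Stationary distribution: pi_0 = p10/(p01+p10) = 0.4438, pi_1 = 0.5562. Entropy rate H' = pi_0*H(p01) + pi_1*H(p10) = 0.4438*0.8 + 0.5562*0.9686 = 0.8938

0.8938 bits/symbol


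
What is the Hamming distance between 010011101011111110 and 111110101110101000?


Count differing positions: ^ . ^ ^ . ^ . . . ^ . ^ . ^ . ^ ^ . = 9 differences

9
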